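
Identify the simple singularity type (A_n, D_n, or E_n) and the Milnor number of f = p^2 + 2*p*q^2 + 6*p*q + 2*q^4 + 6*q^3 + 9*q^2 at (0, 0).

Type A_{3}, Milnor number mu = 3.

The Hessian of f at 0 has rank 1. Corank 1: A-series; mu = 3 gives A_3.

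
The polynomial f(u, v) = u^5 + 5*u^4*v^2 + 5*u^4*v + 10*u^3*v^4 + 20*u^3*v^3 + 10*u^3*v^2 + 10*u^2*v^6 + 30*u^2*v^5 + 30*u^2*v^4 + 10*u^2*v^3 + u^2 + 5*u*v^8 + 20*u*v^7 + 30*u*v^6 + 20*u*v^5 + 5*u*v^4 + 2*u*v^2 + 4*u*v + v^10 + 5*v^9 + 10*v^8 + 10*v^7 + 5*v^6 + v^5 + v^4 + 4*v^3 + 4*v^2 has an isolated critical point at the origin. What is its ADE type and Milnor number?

Type A_4, Milnor number mu = 4.

The Hessian of f at 0 has rank 1. Corank 1: A-series; mu = 4 gives A_4.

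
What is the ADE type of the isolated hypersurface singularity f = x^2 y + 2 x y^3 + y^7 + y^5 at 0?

D8

The Hessian of f at 0 is [[0, 0], [0, 0]] with rank 0, so corank 2. A Groebner basis of the Jacobian ideal J(f) in C{x,y} is {x^2*y^2 + x^2/7 + x*y^2/7, x^3 - x^2/7 - x*y^2/7, x*y + y^3}; counting standard monomials gives mu = 8. Corank 2; j^3 = x^2*y has shape L^2 M (L != M), so D-series; mu = 8 gives D_8.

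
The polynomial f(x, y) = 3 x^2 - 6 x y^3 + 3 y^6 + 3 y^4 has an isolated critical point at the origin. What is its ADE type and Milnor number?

The Hessian of f at 0 has rank 1. Corank 1: A-series; mu = 3 gives A_3.

Type A3, Milnor number mu = 3.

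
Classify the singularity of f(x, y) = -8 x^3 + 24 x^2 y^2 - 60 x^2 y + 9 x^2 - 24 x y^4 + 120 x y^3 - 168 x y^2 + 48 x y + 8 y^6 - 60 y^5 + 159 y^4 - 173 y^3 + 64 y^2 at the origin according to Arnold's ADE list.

A2

The Hessian of f at 0 is [[18, 48], [48, 128]] with rank 1, so corank 1. A Groebner basis of the Jacobian ideal J(f) in C{x,y} is {y^2, x + 8*y/3}; counting standard monomials gives mu = 2. Corank 1: A-series; mu = 2 gives A_2.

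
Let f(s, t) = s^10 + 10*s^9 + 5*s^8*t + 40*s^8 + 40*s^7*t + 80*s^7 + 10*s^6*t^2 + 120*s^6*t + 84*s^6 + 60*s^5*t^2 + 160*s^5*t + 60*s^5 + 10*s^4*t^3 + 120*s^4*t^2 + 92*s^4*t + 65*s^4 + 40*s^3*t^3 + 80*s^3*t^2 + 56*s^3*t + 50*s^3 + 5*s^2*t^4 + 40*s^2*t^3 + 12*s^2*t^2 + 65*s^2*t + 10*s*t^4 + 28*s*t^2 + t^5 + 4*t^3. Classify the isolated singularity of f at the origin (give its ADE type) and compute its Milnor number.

Type D_6, Milnor number mu = 6.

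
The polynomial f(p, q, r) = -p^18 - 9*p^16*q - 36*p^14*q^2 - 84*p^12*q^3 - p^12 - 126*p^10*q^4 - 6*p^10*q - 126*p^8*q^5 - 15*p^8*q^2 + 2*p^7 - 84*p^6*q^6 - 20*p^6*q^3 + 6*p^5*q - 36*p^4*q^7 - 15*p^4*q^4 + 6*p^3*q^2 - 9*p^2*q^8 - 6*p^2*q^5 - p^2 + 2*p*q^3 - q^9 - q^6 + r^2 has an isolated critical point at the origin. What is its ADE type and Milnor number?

Type A_8, Milnor number mu = 8.

The Hessian of f at 0 has rank 2. Corank 1: A-series; mu = 8 gives A_8.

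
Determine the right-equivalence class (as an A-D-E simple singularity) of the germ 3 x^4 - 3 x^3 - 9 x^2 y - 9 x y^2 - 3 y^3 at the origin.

The Hessian of f at 0 has rank 0. Corank 2; j^3 = -3*(x + y)^3 is a perfect cube, so E-series; the 4-jet and mu = 6 give E_6.

E_6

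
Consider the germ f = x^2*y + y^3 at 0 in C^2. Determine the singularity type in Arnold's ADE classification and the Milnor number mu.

Type D_4, Milnor number mu = 4.

The Hessian of f at 0 has rank 0. Corank 2; j^3 = y*(x^2 + y^2) splits into three distinct lines over C (the quadratic factor has nonzero discriminant), so D_4.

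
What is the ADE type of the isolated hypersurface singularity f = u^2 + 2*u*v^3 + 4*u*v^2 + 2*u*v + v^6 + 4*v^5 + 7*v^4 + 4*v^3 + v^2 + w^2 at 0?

A_{3}

The Hessian of f at 0 has rank 2. Corank 1: A-series; mu = 3 gives A_3.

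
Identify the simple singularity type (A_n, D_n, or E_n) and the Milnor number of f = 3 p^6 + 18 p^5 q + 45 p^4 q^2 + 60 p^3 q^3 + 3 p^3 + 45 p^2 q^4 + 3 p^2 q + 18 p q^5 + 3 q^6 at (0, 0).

The Hessian of f at 0 has rank 0. Corank 2; j^3 = 3*p^2*(p + q) has shape L^2 M (L != M), so D-series; mu = 7 gives D_7.

Type D_{7}, Milnor number mu = 7.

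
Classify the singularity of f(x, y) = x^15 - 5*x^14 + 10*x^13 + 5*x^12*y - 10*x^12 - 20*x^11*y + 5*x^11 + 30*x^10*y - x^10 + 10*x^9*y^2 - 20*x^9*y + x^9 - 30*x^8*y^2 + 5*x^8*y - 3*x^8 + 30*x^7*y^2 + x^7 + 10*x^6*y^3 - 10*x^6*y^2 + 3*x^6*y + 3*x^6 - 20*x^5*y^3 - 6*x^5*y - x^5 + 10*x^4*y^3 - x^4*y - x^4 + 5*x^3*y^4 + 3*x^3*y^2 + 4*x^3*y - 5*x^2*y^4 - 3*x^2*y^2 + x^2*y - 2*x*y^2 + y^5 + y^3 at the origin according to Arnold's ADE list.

D_{6}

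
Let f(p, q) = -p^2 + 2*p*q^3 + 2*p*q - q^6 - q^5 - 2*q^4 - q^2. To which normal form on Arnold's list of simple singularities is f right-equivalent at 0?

The Hessian of f at 0 has rank 1. Corank 1: A-series; mu = 4 gives A_4.

A_{4}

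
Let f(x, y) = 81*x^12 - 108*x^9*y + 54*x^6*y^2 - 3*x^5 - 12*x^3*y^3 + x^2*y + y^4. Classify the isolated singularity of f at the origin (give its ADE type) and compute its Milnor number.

The Hessian of f at 0 has rank 0. Corank 2; j^3 = x^2*y has shape L^2 M (L != M), so D-series; mu = 5 gives D_5.

Type D_{5}, Milnor number mu = 5.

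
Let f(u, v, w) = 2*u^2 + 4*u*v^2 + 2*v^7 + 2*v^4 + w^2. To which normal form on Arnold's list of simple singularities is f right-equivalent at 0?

The Hessian of f at 0 has rank 2. Corank 1: A-series; mu = 6 gives A_6.

A_6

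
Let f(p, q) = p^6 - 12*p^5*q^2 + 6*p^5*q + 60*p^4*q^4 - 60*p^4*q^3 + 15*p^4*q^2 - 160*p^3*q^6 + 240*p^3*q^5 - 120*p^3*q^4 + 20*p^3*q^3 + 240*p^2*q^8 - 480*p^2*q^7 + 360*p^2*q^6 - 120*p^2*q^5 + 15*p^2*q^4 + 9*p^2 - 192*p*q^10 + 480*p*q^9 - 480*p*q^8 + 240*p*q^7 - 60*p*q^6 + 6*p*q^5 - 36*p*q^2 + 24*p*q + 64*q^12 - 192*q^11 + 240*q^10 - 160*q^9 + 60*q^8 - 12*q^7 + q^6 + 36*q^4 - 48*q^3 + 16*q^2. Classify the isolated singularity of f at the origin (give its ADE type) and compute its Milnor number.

Type A_{5}, Milnor number mu = 5.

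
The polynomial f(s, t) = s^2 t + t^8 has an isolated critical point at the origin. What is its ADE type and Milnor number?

Type D_9, Milnor number mu = 9.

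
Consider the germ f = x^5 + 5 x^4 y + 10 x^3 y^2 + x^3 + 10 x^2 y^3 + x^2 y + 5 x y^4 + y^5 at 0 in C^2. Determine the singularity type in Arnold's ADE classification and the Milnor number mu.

Type D6, Milnor number mu = 6.

The Hessian of f at 0 has rank 0. Corank 2; j^3 = x^2*(x + y) has shape L^2 M (L != M), so D-series; mu = 6 gives D_6.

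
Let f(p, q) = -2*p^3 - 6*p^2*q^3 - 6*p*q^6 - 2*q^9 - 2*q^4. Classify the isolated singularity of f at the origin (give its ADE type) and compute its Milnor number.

The Hessian of f at 0 is [[0, 0], [0, 0]] with rank 0, so corank 2. A Groebner basis of the Jacobian ideal J(f) in C{p,q} is {q^3, p^2}; counting standard monomials gives mu = 6. Corank 2; j^3 = -2*p^3 is a perfect cube, so E-series; the 4-jet and mu = 6 give E_6.

Type E_{6}, Milnor number mu = 6.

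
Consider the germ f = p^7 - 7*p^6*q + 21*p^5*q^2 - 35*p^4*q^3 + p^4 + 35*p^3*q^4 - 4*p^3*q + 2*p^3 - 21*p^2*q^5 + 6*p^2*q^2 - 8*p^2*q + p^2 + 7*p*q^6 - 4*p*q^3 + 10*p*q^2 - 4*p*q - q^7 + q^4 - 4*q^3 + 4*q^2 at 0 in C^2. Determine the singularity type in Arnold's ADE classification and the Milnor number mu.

The Hessian of f at 0 has rank 1. Corank 1: A-series; mu = 6 gives A_6.

Type A_{6}, Milnor number mu = 6.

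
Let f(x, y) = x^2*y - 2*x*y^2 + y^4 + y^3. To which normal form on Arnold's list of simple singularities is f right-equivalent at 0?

The Hessian of f at 0 has rank 0. Corank 2; j^3 = y*(x - y)^2 has shape L^2 M (L != M), so D-series; mu = 5 gives D_5.

D_{5}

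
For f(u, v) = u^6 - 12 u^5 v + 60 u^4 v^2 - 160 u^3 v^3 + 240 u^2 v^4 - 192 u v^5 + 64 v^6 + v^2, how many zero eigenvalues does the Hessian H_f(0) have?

1

Hessian at 0 has rank 1.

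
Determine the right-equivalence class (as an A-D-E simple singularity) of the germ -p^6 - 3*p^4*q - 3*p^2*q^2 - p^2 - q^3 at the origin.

A2

The Hessian of f at 0 is [[-2, 0], [0, 0]] with rank 1, so corank 1. A Groebner basis of the Jacobian ideal J(f) in C{p,q} is {q^2, p}; counting standard monomials gives mu = 2. Corank 1: A-series; mu = 2 gives A_2.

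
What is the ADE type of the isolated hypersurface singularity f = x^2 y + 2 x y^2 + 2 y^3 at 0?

D4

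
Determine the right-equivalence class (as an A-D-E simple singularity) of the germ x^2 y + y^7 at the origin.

D_8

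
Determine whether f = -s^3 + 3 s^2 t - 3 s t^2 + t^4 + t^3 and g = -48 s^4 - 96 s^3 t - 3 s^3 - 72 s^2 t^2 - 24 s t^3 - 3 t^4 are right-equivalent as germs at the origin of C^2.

Yes.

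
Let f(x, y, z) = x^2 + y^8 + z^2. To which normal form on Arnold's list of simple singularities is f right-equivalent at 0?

A_7

The Hessian of f at 0 has rank 2. Corank 1: A-series; mu = 7 gives A_7.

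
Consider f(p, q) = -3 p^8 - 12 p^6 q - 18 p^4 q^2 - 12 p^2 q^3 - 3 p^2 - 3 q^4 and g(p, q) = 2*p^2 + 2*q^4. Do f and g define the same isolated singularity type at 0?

Yes.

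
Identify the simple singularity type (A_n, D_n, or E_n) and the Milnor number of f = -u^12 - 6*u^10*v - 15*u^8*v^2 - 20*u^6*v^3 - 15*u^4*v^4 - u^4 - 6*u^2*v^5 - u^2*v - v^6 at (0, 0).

Type D7, Milnor number mu = 7.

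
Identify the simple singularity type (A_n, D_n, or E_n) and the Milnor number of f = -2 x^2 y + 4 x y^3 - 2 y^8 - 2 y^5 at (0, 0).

The Hessian of f at 0 is [[0, 0], [0, 0]] with rank 0, so corank 2. A Groebner basis of the Jacobian ideal J(f) in C{x,y} is {x^4, x^3*y + x^2/8 - x*y^2/8, -x^3 + x^2*y^2, -x*y + y^3}; counting standard monomials gives mu = 9. Corank 2; j^3 = -2*x^2*y has shape L^2 M (L != M), so D-series; mu = 9 gives D_9.

Type D_{9}, Milnor number mu = 9.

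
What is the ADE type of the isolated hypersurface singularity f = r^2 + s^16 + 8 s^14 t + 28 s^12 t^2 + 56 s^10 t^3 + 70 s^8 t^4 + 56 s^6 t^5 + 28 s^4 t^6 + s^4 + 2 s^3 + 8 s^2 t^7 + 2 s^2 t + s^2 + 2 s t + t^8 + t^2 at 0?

A7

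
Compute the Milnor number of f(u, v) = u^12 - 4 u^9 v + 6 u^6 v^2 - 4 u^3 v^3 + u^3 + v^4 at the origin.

The Hessian of f at 0 has rank 0. Corank 2; j^3 = u^3 is a perfect cube, so E-series; the 4-jet and mu = 6 give E_6.

6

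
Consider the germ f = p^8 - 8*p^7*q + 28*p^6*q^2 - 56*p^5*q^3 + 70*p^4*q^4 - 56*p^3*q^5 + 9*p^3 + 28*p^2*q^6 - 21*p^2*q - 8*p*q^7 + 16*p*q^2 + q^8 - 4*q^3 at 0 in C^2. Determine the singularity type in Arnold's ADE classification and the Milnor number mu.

The Hessian of f at 0 is [[0, 0], [0, 0]] with rank 0, so corank 2. A Groebner basis of the Jacobian ideal J(f) in C{p,q} is {-6561*p*q/8 + q^7 + 2187*q^2/4, p*q^2 - 2*q^3/3, p^2 - 5*p*q/3 + 2*q^2/3}; counting standard monomials gives mu = 9. Corank 2; j^3 = (p - q)*(3*p - 2*q)^2 has shape L^2 M (L != M), so D-series; mu = 9 gives D_9.

Type D_9, Milnor number mu = 9.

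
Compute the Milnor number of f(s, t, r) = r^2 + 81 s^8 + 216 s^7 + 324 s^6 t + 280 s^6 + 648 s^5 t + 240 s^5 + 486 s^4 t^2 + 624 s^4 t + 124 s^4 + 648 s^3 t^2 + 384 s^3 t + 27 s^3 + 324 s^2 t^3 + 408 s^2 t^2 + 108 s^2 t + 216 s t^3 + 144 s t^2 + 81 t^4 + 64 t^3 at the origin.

The Hessian of f at 0 has rank 1. Corank 2; j^3 = (3*s + 4*t)^3 is a perfect cube, so E-series; the 4-jet and mu = 6 give E_6.

6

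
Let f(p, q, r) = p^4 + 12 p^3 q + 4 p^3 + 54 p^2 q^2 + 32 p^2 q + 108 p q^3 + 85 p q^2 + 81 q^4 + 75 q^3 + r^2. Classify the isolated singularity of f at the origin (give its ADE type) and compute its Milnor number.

Type D5, Milnor number mu = 5.

The Hessian of f at 0 has rank 1. Corank 2; j^3 = (p + 3*q)*(2*p + 5*q)^2 has shape L^2 M (L != M), so D-series; mu = 5 gives D_5.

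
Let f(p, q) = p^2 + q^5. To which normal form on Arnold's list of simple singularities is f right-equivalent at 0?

A_4

The Hessian of f at 0 has rank 1. Corank 1: A-series; mu = 4 gives A_4.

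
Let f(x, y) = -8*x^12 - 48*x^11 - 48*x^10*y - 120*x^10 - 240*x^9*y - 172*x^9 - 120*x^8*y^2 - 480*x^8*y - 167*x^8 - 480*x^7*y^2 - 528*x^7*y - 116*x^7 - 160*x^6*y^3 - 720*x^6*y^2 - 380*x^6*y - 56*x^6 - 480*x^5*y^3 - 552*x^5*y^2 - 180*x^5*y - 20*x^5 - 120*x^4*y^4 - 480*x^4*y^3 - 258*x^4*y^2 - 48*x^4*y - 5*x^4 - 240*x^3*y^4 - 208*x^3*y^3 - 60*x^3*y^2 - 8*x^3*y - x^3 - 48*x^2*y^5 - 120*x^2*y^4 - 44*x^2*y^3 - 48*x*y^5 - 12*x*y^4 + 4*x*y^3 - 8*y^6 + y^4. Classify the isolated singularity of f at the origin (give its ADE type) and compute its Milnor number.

Type E6, Milnor number mu = 6.

The Hessian of f at 0 is [[0, 0], [0, 0]] with rank 0, so corank 2. A Groebner basis of the Jacobian ideal J(f) in C{x,y} is {x^3, x^2*y, x^2/4 + x*y^2, -3*x^2/4 + y^3}; counting standard monomials gives mu = 6. Corank 2; j^3 = -x^3 is a perfect cube, so E-series; the 4-jet and mu = 6 give E_6.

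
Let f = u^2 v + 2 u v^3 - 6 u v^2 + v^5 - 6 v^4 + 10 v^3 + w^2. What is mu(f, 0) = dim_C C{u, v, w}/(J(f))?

The Hessian of f at 0 has rank 1. Corank 2; j^3 = v*(u^2 - 6*u*v + 10*v^2) splits into three distinct lines over C (the quadratic factor has nonzero discriminant), so D_4.

4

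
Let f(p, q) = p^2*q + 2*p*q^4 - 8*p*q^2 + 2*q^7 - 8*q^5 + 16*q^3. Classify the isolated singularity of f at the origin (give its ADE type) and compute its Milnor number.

Type D8, Milnor number mu = 8.

The Hessian of f at 0 is [[0, 0], [0, 0]] with rank 0, so corank 2. A Groebner basis of the Jacobian ideal J(f) in C{p,q} is {-p^2/6 + p*q^3 + 16*p*q/3 - 56*q^2/3, p*q + q^4 - 4*q^2, p^3 - 48*p*q^2 + 128*q^3, p^2*q - 8*p*q^2 + 16*q^3}; counting standard monomials gives mu = 8. Corank 2; j^3 = q*(p - 4*q)^2 has shape L^2 M (L != M), so D-series; mu = 8 gives D_8.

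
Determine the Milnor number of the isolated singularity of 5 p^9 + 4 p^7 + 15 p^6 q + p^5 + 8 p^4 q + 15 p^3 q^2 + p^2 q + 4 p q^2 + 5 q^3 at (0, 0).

The Hessian of f at 0 is [[0, 0], [0, 0]] with rank 0, so corank 2. A Groebner basis of the Jacobian ideal J(f) in C{p,q} is {q^3, p^2 - q^2, p*q + 2*q^2}; counting standard monomials gives mu = 4. Corank 2; j^3 = q*(p^2 + 4*p*q + 5*q^2) splits into three distinct lines over C (the quadratic factor has nonzero discriminant), so D_4.

4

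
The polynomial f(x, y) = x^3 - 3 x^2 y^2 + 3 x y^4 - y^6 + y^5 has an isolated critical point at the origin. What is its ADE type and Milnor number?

The Hessian of f at 0 has rank 0. Corank 2; j^3 = x^3 is a perfect cube, so E-series; the 5-jet and mu = 8 give E_8.

Type E8, Milnor number mu = 8.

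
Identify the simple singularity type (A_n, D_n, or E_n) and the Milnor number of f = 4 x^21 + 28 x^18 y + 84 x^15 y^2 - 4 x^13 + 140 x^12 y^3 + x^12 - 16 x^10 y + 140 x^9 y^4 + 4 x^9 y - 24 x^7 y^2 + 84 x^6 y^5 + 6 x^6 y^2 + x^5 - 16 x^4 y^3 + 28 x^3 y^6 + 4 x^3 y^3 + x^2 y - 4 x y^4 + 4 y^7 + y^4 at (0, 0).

Type D_5, Milnor number mu = 5.

The Hessian of f at 0 has rank 0. Corank 2; j^3 = x^2*y has shape L^2 M (L != M), so D-series; mu = 5 gives D_5.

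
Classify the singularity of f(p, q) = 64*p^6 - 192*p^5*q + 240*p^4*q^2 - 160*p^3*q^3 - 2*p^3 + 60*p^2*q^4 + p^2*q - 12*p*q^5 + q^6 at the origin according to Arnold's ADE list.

D_7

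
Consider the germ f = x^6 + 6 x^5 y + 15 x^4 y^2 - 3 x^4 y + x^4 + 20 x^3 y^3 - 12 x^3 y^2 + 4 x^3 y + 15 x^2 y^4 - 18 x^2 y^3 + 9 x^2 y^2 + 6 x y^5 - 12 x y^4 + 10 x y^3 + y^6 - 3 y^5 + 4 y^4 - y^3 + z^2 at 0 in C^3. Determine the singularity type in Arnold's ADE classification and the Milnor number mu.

The Hessian of f at 0 is [[0, 0, 0], [0, 0, 0], [0, 0, 2]] with rank 1, so corank 2. A Groebner basis of the Jacobian ideal J(f) in C{x,y,z} is {x^3 + 3*y^2/2, x^2*y - y^2/2, x*y^2, y^3, z}; counting standard monomials gives mu = 6. Corank 2; j^3 = -y^3 is a perfect cube, so E-series; the 4-jet and mu = 6 give E_6.

Type E6, Milnor number mu = 6.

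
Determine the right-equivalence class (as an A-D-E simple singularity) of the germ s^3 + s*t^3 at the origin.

The Hessian of f at 0 is [[0, 0], [0, 0]] with rank 0, so corank 2. A Groebner basis of the Jacobian ideal J(f) in C{s,t} is {s^3, s*t^2, 3*s^2 + t^3}; counting standard monomials gives mu = 7. Corank 2; j^3 = s^3 is a perfect cube, so E-series; the 4-jet and mu = 7 give E_7.

E7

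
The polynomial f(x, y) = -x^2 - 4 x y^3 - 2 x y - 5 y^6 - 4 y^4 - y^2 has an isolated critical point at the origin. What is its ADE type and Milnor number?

Type A_{5}, Milnor number mu = 5.

The Hessian of f at 0 has rank 1. Corank 1: A-series; mu = 5 gives A_5.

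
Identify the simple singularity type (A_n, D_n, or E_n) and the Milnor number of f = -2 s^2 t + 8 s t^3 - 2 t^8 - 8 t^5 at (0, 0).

Type D_9, Milnor number mu = 9.

The Hessian of f at 0 is [[0, 0], [0, 0]] with rank 0, so corank 2. A Groebner basis of the Jacobian ideal J(f) in C{s,t} is {s^4, s^3*t + s^2 - 2*s*t^2, -s^3/2 + s^2*t^2, -s*t/2 + t^3}; counting standard monomials gives mu = 9. Corank 2; j^3 = -2*s^2*t has shape L^2 M (L != M), so D-series; mu = 9 gives D_9.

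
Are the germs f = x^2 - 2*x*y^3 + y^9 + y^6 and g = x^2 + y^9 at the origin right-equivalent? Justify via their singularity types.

The Hessian of f at 0 has rank 1. Corank 1: A-series; mu = 8 gives A_8. The Hessian of g at 0 has rank 1. Corank 1: A-series; mu = 8 gives A_8. Both have type A_8, hence right-equivalent.

Yes.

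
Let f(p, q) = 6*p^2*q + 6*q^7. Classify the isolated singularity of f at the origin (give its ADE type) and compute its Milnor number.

Type D8, Milnor number mu = 8.

The Hessian of f at 0 has rank 0. Corank 2; j^3 = 6*p^2*q has shape L^2 M (L != M), so D-series; mu = 8 gives D_8.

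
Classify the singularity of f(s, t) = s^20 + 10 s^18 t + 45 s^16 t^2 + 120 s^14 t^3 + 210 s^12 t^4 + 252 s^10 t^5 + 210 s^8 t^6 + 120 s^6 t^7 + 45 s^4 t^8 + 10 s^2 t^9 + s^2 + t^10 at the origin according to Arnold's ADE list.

The Hessian of f at 0 has rank 1. Corank 1: A-series; mu = 9 gives A_9.

A_{9}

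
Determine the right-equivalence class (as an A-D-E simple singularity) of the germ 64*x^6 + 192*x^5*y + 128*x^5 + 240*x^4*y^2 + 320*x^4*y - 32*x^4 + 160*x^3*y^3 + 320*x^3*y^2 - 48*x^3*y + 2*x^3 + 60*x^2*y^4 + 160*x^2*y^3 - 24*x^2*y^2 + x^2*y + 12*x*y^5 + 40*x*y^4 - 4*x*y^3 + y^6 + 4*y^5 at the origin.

D7

The Hessian of f at 0 has rank 0. Corank 2; j^3 = x^2*(2*x + y) has shape L^2 M (L != M), so D-series; mu = 7 gives D_7.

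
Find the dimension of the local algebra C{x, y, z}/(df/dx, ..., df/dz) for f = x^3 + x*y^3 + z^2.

The Hessian of f at 0 is [[0, 0, 0], [0, 0, 0], [0, 0, 2]] with rank 1, so corank 2. A Groebner basis of the Jacobian ideal J(f) in C{x,y,z} is {x^3, x*y^2, 3*x^2 + y^3, z}; counting standard monomials gives mu = 7. Corank 2; j^3 = x^3 is a perfect cube, so E-series; the 4-jet and mu = 7 give E_7.

7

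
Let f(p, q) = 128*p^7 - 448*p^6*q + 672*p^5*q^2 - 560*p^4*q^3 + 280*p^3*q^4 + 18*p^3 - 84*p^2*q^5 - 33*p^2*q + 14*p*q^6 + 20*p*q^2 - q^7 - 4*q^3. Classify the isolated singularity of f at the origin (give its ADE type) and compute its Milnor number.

Type D_{8}, Milnor number mu = 8.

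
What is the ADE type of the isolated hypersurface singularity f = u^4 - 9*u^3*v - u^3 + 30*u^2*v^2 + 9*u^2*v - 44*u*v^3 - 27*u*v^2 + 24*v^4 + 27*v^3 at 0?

E_{7}

The Hessian of f at 0 has rank 0. Corank 2; j^3 = -(u - 3*v)^3 is a perfect cube, so E-series; the 4-jet and mu = 7 give E_7.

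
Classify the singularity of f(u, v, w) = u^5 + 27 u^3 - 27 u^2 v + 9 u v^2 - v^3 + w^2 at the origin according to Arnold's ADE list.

E8

The Hessian of f at 0 has rank 1. Corank 2; j^3 = (3*u - v)^3 is a perfect cube, so E-series; the 5-jet and mu = 8 give E_8.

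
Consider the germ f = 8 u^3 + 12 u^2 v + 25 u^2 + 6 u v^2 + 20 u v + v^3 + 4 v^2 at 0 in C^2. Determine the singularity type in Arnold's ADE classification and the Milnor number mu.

Type A_2, Milnor number mu = 2.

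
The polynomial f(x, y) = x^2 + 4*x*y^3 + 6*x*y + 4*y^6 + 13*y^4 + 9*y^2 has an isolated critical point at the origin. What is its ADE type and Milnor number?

Type A3, Milnor number mu = 3.

The Hessian of f at 0 is [[2, 6], [6, 18]] with rank 1, so corank 1. A Groebner basis of the Jacobian ideal J(f) in C{x,y} is {y^3, x + 3*y}; counting standard monomials gives mu = 3. Corank 1: A-series; mu = 3 gives A_3.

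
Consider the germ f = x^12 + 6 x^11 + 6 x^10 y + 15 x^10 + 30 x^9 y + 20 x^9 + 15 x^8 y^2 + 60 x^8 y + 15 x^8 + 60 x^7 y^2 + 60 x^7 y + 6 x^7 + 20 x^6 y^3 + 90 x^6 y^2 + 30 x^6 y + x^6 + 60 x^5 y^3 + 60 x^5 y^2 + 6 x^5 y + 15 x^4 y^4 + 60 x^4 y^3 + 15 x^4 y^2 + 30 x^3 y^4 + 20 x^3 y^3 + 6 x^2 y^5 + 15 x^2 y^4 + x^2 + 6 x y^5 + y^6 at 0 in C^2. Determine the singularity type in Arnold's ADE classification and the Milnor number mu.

The Hessian of f at 0 is [[2, 0], [0, 0]] with rank 1, so corank 1. A Groebner basis of the Jacobian ideal J(f) in C{x,y} is {y^5, x}; counting standard monomials gives mu = 5. Corank 1: A-series; mu = 5 gives A_5.

Type A5, Milnor number mu = 5.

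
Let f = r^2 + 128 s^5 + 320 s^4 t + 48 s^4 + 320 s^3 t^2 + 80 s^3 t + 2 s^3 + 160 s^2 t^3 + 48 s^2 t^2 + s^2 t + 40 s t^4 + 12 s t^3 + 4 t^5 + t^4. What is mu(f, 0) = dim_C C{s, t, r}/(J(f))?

5

The Hessian of f at 0 has rank 1. Corank 2; j^3 = s^2*(2*s + t) has shape L^2 M (L != M), so D-series; mu = 5 gives D_5.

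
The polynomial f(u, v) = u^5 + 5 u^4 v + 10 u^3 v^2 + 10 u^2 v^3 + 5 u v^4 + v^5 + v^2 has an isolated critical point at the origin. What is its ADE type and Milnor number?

The Hessian of f at 0 is [[0, 0], [0, 2]] with rank 1, so corank 1. A Groebner basis of the Jacobian ideal J(f) in C{u,v} is {u^4, v}; counting standard monomials gives mu = 4. Corank 1: A-series; mu = 4 gives A_4.

Type A_{4}, Milnor number mu = 4.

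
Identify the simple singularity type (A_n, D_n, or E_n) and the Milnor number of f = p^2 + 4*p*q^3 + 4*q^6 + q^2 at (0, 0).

Type A_{1}, Milnor number mu = 1.

The Hessian of f at 0 has rank 2. Corank 0: nondegenerate Morse point, so A_1.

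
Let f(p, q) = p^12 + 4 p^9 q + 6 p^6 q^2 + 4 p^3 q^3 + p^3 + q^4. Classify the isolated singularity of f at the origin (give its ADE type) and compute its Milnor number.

Type E_{6}, Milnor number mu = 6.

The Hessian of f at 0 has rank 0. Corank 2; j^3 = p^3 is a perfect cube, so E-series; the 4-jet and mu = 6 give E_6.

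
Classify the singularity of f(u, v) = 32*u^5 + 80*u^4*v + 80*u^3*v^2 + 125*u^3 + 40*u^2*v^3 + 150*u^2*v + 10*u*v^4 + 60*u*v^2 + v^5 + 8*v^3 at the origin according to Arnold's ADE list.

The Hessian of f at 0 has rank 0. Corank 2; j^3 = (5*u + 2*v)^3 is a perfect cube, so E-series; the 5-jet and mu = 8 give E_8.

E8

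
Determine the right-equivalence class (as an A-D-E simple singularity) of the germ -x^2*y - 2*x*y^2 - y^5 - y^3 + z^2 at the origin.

D6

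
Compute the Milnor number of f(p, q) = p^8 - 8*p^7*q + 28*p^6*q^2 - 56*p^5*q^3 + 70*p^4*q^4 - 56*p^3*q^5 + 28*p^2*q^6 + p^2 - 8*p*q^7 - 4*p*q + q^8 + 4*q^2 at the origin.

7

The Hessian of f at 0 is [[2, -4], [-4, 8]] with rank 1, so corank 1. A Groebner basis of the Jacobian ideal J(f) in C{p,q} is {q^7, p - 2*q}; counting standard monomials gives mu = 7. Corank 1: A-series; mu = 7 gives A_7.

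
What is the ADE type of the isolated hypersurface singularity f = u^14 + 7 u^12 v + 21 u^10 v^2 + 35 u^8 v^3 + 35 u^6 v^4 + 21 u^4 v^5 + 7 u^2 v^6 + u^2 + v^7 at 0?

A6

The Hessian of f at 0 has rank 1. Corank 1: A-series; mu = 6 gives A_6.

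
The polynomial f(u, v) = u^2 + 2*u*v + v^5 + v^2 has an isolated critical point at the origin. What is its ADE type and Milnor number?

The Hessian of f at 0 has rank 1. Corank 1: A-series; mu = 4 gives A_4.

Type A_{4}, Milnor number mu = 4.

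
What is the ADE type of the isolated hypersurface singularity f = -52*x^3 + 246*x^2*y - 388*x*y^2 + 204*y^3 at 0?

The Hessian of f at 0 has rank 0. Corank 2; j^3 = -2*(2*x - 3*y)*(13*x^2 - 42*x*y + 34*y^2) splits into three distinct lines over C (the quadratic factor has nonzero discriminant), so D_4.

D_4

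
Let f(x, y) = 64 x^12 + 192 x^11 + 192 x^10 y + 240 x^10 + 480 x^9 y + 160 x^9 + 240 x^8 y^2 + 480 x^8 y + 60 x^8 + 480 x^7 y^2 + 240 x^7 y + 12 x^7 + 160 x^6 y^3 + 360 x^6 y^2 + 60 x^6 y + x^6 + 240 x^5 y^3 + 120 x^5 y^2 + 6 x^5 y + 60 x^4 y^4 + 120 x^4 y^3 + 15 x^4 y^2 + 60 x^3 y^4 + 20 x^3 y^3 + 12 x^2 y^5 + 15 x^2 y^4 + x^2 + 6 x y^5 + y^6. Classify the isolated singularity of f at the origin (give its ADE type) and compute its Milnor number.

Type A_{5}, Milnor number mu = 5.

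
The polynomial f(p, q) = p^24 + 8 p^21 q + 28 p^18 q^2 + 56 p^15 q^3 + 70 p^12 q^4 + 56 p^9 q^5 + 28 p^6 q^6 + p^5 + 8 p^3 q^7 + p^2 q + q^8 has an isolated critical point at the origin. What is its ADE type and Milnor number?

The Hessian of f at 0 has rank 0. Corank 2; j^3 = p^2*q has shape L^2 M (L != M), so D-series; mu = 9 gives D_9.

Type D_{9}, Milnor number mu = 9.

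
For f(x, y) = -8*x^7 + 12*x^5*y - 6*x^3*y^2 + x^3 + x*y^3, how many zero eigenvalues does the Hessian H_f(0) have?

2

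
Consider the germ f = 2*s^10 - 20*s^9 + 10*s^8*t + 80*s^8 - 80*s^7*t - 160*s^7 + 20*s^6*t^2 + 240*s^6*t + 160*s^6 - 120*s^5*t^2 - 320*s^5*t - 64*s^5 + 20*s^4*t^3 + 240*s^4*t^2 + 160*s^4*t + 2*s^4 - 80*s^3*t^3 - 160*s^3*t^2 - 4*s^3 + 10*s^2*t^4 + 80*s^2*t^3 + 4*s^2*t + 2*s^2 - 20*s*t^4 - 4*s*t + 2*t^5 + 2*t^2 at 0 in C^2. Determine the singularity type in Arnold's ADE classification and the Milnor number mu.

The Hessian of f at 0 has rank 1. Corank 1: A-series; mu = 4 gives A_4.

Type A4, Milnor number mu = 4.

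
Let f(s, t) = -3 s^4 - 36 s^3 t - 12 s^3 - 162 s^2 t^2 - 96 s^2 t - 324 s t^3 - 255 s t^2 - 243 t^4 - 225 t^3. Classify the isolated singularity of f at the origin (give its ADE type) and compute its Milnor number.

Type D_{5}, Milnor number mu = 5.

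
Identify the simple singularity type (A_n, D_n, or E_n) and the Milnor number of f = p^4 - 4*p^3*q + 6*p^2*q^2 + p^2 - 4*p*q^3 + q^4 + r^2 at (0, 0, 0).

Type A3, Milnor number mu = 3.

The Hessian of f at 0 has rank 2. Corank 1: A-series; mu = 3 gives A_3.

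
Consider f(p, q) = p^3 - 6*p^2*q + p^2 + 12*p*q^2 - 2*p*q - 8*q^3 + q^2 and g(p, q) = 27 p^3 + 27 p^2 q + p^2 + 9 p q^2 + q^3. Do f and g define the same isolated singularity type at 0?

Yes.

The Hessian of f at 0 is [[2, -2], [-2, 2]] with rank 1, so corank 1. A Groebner basis of the Jacobian ideal J(f) in C{p,q} is {q^2, p - q}; counting standard monomials gives mu = 2. Corank 1: A-series; mu = 2 gives A_2. The Hessian of g at 0 is [[2, 0], [0, 0]] with rank 1, so corank 1. A Groebner basis of the Jacobian ideal J(g) in C{p,q} is {q^2, p}; counting standard monomials gives mu = 2. Corank 1: A-series; mu = 2 gives A_2. Both have type A_2, hence right-equivalent.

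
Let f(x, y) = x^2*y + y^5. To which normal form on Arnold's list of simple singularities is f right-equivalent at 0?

D_6

The Hessian of f at 0 has rank 0. Corank 2; j^3 = x^2*y has shape L^2 M (L != M), so D-series; mu = 6 gives D_6.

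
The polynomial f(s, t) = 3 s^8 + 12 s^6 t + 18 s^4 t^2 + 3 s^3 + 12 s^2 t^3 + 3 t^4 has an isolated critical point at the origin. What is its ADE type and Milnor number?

Type E6, Milnor number mu = 6.

The Hessian of f at 0 has rank 0. Corank 2; j^3 = 3*s^3 is a perfect cube, so E-series; the 4-jet and mu = 6 give E_6.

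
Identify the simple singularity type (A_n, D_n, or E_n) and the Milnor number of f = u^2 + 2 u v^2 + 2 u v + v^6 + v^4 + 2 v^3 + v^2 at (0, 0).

The Hessian of f at 0 has rank 1. Corank 1: A-series; mu = 5 gives A_5.

Type A_{5}, Milnor number mu = 5.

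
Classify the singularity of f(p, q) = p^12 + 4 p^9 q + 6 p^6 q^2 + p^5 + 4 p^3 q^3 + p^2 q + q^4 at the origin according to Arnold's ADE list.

The Hessian of f at 0 has rank 0. Corank 2; j^3 = p^2*q has shape L^2 M (L != M), so D-series; mu = 5 gives D_5.

D5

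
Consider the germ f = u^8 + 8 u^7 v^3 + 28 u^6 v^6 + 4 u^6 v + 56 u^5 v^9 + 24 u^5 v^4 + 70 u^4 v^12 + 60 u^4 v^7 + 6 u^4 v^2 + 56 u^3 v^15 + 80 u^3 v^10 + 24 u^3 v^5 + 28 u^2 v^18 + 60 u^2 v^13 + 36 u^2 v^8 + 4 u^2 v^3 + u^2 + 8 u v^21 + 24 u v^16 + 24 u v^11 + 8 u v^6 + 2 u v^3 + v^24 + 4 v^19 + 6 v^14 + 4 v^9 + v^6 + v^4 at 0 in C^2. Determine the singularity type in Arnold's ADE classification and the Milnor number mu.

Type A3, Milnor number mu = 3.

The Hessian of f at 0 is [[2, 0], [0, 0]] with rank 1, so corank 1. A Groebner basis of the Jacobian ideal J(f) in C{u,v} is {v^3, u}; counting standard monomials gives mu = 3. Corank 1: A-series; mu = 3 gives A_3.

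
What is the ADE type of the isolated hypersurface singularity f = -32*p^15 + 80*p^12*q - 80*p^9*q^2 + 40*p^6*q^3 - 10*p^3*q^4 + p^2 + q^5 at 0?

A4

The Hessian of f at 0 is [[2, 0], [0, 0]] with rank 1, so corank 1. A Groebner basis of the Jacobian ideal J(f) in C{p,q} is {q^4, p}; counting standard monomials gives mu = 4. Corank 1: A-series; mu = 4 gives A_4.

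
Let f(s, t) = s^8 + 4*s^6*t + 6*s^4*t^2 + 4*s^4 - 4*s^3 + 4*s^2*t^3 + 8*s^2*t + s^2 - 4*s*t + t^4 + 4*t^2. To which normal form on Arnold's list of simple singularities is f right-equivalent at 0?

A_3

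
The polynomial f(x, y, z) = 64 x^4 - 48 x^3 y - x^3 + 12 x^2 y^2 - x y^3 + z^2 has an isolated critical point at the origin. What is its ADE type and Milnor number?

The Hessian of f at 0 has rank 1. Corank 2; j^3 = -x^3 is a perfect cube, so E-series; the 4-jet and mu = 7 give E_7.

Type E_7, Milnor number mu = 7.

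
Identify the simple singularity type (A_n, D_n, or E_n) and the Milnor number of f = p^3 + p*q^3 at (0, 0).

Type E7, Milnor number mu = 7.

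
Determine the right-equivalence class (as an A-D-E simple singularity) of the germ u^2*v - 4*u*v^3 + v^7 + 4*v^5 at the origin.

The Hessian of f at 0 has rank 0. Corank 2; j^3 = u^2*v has shape L^2 M (L != M), so D-series; mu = 8 gives D_8.

D8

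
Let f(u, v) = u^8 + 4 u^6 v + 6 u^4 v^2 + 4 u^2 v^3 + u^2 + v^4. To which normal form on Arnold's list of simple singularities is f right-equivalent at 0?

A_3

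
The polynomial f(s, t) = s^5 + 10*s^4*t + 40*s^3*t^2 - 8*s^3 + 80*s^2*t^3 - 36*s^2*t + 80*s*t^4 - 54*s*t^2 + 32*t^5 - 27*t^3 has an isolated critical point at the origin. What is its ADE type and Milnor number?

Type E_8, Milnor number mu = 8.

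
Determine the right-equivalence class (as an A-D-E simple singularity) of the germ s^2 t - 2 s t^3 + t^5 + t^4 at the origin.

The Hessian of f at 0 has rank 0. Corank 2; j^3 = s^2*t has shape L^2 M (L != M), so D-series; mu = 5 gives D_5.

D5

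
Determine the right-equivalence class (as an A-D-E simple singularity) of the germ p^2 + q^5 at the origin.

The Hessian of f at 0 is [[2, 0], [0, 0]] with rank 1, so corank 1. A Groebner basis of the Jacobian ideal J(f) in C{p,q} is {q^4, p}; counting standard monomials gives mu = 4. Corank 1: A-series; mu = 4 gives A_4.

A4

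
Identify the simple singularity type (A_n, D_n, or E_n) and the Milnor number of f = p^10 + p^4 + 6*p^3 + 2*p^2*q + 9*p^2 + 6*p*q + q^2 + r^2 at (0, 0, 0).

Type A_9, Milnor number mu = 9.

The Hessian of f at 0 has rank 2. Corank 1: A-series; mu = 9 gives A_9.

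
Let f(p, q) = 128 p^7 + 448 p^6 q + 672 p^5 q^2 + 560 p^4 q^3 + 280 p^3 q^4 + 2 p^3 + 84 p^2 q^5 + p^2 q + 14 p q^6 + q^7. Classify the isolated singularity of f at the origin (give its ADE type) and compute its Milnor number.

Type D_{8}, Milnor number mu = 8.

The Hessian of f at 0 is [[0, 0], [0, 0]] with rank 0, so corank 2. A Groebner basis of the Jacobian ideal J(f) in C{p,q} is {-p*q/14 + q^6, p*q^2, p^2 + p*q/2}; counting standard monomials gives mu = 8. Corank 2; j^3 = p^2*(2*p + q) has shape L^2 M (L != M), so D-series; mu = 8 gives D_8.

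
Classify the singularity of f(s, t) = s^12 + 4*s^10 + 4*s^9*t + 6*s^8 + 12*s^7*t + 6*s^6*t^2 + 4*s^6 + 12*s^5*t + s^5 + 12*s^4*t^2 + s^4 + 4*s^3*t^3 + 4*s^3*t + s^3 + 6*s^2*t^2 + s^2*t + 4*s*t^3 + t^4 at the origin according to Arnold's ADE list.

D_5

The Hessian of f at 0 has rank 0. Corank 2; j^3 = s^2*(s + t) has shape L^2 M (L != M), so D-series; mu = 5 gives D_5.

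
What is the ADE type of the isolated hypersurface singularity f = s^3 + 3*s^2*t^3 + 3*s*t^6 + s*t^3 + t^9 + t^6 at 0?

The Hessian of f at 0 has rank 0. Corank 2; j^3 = s^3 is a perfect cube, so E-series; the 4-jet and mu = 7 give E_7.

E7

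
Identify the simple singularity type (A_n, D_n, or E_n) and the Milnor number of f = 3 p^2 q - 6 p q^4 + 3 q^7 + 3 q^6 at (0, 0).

The Hessian of f at 0 has rank 0. Corank 2; j^3 = 3*p^2*q has shape L^2 M (L != M), so D-series; mu = 7 gives D_7.

Type D_7, Milnor number mu = 7.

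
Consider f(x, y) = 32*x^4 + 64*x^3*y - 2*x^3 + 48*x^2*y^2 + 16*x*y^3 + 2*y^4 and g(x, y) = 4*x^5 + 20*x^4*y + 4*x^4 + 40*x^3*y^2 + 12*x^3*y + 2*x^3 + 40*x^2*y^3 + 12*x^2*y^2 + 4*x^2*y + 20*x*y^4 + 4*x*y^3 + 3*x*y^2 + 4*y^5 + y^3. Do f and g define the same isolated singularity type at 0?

No.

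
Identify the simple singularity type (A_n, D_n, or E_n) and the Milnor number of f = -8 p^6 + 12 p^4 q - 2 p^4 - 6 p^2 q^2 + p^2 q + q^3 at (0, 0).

The Hessian of f at 0 has rank 0. Corank 2; j^3 = q*(p^2 + q^2) splits into three distinct lines over C (the quadratic factor has nonzero discriminant), so D_4.

Type D4, Milnor number mu = 4.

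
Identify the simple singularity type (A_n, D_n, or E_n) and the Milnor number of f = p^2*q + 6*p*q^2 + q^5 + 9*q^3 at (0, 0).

The Hessian of f at 0 has rank 0. Corank 2; j^3 = q*(p + 3*q)^2 has shape L^2 M (L != M), so D-series; mu = 6 gives D_6.

Type D_6, Milnor number mu = 6.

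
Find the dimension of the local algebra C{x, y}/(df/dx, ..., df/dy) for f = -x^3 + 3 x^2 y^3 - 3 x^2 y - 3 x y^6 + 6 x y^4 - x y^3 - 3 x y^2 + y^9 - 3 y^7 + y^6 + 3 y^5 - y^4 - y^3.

7

The Hessian of f at 0 is [[0, 0], [0, 0]] with rank 0, so corank 2. A Groebner basis of the Jacobian ideal J(f) in C{x,y} is {x^3 + 3*x^2*y + 6*x^2 + 12*x*y + 6*y^2, -3*x^2 + x*y^2 - 6*x*y - 3*y^2, 3*x^2 + 6*x*y + y^3 + 3*y^2}; counting standard monomials gives mu = 7. Corank 2; j^3 = -(x + y)^3 is a perfect cube, so E-series; the 4-jet and mu = 7 give E_7.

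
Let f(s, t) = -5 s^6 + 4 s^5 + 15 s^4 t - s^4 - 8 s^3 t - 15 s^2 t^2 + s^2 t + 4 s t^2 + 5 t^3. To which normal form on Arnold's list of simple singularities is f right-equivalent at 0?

D_4

The Hessian of f at 0 has rank 0. Corank 2; j^3 = t*(s^2 + 4*s*t + 5*t^2) splits into three distinct lines over C (the quadratic factor has nonzero discriminant), so D_4.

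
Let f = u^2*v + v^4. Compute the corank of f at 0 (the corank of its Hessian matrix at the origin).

2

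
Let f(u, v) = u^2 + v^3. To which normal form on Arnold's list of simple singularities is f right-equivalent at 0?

A_2

The Hessian of f at 0 has rank 1. Corank 1: A-series; mu = 2 gives A_2.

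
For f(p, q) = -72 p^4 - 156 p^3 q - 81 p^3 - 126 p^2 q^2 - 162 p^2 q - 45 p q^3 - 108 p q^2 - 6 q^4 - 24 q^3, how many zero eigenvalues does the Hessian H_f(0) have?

The Hessian at 0 is [[0, 0], [0, 0]] of rank 0; hence corank 2.

2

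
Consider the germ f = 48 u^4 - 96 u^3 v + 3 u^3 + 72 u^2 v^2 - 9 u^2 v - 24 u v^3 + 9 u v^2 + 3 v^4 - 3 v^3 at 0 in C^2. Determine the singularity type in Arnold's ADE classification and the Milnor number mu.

The Hessian of f at 0 has rank 0. Corank 2; j^3 = 3*(u - v)^3 is a perfect cube, so E-series; the 4-jet and mu = 6 give E_6.

Type E6, Milnor number mu = 6.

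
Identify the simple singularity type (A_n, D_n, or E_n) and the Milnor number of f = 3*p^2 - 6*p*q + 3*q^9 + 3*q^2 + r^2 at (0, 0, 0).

Type A_8, Milnor number mu = 8.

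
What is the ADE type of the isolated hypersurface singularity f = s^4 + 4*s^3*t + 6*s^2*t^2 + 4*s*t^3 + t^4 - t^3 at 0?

E_{6}

The Hessian of f at 0 has rank 0. Corank 2; j^3 = -t^3 is a perfect cube, so E-series; the 4-jet and mu = 6 give E_6.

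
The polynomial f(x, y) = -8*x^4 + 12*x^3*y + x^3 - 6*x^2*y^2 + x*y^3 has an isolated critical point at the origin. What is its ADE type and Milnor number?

Type E7, Milnor number mu = 7.

The Hessian of f at 0 is [[0, 0], [0, 0]] with rank 0, so corank 2. A Groebner basis of the Jacobian ideal J(f) in C{x,y} is {3*x^2/4 + y^4 + y^3/4, x^3, x^2*y - x^2/4 - y^3/12, -x^2 + x*y^2 - y^3/3}; counting standard monomials gives mu = 7. Corank 2; j^3 = x^3 is a perfect cube, so E-series; the 4-jet and mu = 7 give E_7.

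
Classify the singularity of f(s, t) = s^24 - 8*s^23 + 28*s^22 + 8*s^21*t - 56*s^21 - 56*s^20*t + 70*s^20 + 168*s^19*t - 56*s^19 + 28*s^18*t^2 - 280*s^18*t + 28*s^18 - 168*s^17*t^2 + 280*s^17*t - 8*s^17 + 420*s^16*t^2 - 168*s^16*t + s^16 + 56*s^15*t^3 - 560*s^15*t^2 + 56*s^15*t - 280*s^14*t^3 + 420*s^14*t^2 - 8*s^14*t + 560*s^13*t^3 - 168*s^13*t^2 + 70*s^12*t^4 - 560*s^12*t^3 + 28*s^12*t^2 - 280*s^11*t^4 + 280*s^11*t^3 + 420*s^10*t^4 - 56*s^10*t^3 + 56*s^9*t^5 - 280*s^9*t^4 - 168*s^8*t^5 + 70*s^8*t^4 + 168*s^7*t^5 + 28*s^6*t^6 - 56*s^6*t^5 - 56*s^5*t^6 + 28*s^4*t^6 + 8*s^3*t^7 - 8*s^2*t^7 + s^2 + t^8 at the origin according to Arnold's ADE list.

A_7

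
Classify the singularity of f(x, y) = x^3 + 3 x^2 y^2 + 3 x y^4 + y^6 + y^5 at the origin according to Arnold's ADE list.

E8

The Hessian of f at 0 has rank 0. Corank 2; j^3 = x^3 is a perfect cube, so E-series; the 5-jet and mu = 8 give E_8.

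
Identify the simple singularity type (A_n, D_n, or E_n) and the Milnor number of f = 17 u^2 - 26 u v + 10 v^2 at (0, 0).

The Hessian of f at 0 is [[34, -26], [-26, 20]] with rank 2, so corank 0. A Groebner basis of the Jacobian ideal J(f) in C{u,v} is {u, v}; counting standard monomials gives mu = 1. Corank 0: nondegenerate Morse point, so A_1.

Type A_1, Milnor number mu = 1.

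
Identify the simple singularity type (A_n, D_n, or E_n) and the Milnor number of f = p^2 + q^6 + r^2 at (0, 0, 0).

The Hessian of f at 0 has rank 2. Corank 1: A-series; mu = 5 gives A_5.

Type A_5, Milnor number mu = 5.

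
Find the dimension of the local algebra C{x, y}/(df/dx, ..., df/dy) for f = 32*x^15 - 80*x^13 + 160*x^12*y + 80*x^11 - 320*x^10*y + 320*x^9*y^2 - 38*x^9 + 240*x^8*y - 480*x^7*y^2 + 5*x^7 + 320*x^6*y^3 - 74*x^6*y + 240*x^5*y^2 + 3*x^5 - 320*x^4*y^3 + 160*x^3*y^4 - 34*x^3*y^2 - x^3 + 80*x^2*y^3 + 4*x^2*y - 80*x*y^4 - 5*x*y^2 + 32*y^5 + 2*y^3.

The Hessian of f at 0 is [[0, 0], [0, 0]] with rank 0, so corank 2. A Groebner basis of the Jacobian ideal J(f) in C{x,y} is {x*y/4 + y^4 - y^2/4, x*y^2 - y^3, x^2 - 13*x*y/4 + 9*y^2/4}; counting standard monomials gives mu = 6. Corank 2; j^3 = -(x - 2*y)*(x - y)^2 has shape L^2 M (L != M), so D-series; mu = 6 gives D_6.

6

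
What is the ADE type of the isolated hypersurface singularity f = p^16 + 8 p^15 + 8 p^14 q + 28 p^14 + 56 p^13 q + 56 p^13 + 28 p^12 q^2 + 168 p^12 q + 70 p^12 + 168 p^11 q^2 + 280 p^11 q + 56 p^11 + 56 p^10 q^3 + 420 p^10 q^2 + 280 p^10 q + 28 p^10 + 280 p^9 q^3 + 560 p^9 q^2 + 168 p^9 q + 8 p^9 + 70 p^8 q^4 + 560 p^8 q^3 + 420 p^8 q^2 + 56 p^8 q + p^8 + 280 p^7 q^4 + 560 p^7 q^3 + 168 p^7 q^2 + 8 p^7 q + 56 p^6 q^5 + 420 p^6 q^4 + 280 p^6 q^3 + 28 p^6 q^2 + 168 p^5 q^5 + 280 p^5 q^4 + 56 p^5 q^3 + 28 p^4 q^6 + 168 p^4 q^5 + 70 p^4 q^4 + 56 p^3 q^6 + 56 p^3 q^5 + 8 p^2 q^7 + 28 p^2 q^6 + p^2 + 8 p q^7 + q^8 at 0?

A_7

The Hessian of f at 0 has rank 1. Corank 1: A-series; mu = 7 gives A_7.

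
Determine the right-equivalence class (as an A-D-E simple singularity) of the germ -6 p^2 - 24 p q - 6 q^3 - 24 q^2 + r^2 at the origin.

The Hessian of f at 0 has rank 2. Corank 1: A-series; mu = 2 gives A_2.

A_2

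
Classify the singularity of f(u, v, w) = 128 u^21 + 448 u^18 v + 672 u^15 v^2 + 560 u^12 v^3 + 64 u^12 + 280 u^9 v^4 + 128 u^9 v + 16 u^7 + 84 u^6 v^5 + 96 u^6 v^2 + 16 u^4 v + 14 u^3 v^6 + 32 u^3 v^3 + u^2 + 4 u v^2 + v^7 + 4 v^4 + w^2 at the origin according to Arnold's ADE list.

A6

The Hessian of f at 0 is [[2, 0, 0], [0, 0, 0], [0, 0, 2]] with rank 2, so corank 1. A Groebner basis of the Jacobian ideal J(f) in C{u,v,w} is {u^3, u/2 + v^2, w}; counting standard monomials gives mu = 6. Corank 1: A-series; mu = 6 gives A_6.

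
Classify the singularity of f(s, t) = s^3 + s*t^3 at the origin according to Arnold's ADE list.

The Hessian of f at 0 has rank 0. Corank 2; j^3 = s^3 is a perfect cube, so E-series; the 4-jet and mu = 7 give E_7.

E_{7}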